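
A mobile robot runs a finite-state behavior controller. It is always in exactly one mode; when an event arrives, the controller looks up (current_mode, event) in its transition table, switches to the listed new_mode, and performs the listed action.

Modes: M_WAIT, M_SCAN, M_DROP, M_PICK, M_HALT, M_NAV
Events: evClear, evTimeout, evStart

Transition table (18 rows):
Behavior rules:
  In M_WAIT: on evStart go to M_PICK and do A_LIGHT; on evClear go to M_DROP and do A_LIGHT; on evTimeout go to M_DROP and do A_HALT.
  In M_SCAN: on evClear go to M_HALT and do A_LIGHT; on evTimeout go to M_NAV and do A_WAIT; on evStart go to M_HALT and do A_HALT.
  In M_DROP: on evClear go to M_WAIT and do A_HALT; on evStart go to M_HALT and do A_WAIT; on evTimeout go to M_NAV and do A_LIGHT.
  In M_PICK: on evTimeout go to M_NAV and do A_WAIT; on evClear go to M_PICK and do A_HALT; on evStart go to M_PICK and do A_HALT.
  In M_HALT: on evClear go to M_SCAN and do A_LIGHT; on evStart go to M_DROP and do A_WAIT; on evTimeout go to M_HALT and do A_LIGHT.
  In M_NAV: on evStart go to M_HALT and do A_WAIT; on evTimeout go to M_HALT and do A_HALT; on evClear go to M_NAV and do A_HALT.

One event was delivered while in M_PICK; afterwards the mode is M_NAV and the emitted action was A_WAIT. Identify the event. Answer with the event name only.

try evClear: (M_PICK, evClear) → (M_PICK, A_HALT)
try evTimeout: (M_PICK, evTimeout) → (M_NAV, A_WAIT)  ← matches
try evStart: (M_PICK, evStart) → (M_PICK, A_HALT)

evTimeout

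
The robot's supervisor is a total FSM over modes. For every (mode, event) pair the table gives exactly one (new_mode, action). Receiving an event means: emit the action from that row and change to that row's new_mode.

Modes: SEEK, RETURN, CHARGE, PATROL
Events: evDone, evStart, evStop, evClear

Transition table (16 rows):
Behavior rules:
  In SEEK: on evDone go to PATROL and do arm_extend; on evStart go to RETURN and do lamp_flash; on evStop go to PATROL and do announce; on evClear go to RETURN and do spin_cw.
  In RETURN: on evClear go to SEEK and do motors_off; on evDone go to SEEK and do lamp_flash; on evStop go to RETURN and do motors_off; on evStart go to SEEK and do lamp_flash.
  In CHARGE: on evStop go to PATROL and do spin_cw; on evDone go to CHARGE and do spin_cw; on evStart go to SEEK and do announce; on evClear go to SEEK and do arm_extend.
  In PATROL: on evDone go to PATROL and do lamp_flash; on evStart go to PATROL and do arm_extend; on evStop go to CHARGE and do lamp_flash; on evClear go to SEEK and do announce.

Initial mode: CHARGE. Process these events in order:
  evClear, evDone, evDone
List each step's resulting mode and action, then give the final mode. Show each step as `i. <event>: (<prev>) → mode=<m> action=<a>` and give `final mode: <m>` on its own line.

final mode: PATROL

1. evClear: (CHARGE) → mode=SEEK action=arm_extend
2. evDone: (SEEK) → mode=PATROL action=arm_extend
3. evDone: (PATROL) → mode=PATROL action=lamp_flash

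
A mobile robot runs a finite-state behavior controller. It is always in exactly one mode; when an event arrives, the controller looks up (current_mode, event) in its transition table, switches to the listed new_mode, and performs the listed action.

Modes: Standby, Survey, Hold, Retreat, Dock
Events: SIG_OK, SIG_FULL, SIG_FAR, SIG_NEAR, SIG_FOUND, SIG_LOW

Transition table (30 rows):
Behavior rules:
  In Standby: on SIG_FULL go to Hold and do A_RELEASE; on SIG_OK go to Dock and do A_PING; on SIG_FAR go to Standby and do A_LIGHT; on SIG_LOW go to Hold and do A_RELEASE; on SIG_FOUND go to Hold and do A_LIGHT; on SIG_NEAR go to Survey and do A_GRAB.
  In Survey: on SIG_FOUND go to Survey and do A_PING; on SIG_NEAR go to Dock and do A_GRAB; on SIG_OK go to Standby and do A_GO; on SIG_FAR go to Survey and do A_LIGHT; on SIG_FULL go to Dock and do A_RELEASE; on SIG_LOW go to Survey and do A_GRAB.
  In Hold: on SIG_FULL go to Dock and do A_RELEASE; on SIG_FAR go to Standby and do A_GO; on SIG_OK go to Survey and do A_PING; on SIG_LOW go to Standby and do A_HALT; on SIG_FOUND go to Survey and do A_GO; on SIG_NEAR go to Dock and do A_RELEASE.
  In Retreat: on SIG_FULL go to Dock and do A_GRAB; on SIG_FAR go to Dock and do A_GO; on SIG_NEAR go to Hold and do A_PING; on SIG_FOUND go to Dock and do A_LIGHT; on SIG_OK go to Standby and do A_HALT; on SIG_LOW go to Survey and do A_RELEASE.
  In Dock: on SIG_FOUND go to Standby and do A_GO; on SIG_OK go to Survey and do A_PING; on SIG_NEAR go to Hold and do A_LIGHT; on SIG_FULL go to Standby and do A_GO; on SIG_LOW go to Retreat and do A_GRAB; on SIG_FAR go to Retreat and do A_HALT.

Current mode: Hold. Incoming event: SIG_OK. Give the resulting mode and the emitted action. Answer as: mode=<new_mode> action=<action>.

mode=Survey action=A_PING

current mode = Hold; filter table to that mode:
  (Hold, SIG_FULL) → (Dock, A_RELEASE)
  (Hold, SIG_FAR) → (Standby, A_GO)
  (Hold, SIG_OK) → (Survey, A_PING)  ← event matches
  (Hold, SIG_LOW) → (Standby, A_HALT)
  (Hold, SIG_FOUND) → (Survey, A_GO)
  (Hold, SIG_NEAR) → (Dock, A_RELEASE)
event = SIG_OK selects (Survey, A_PING)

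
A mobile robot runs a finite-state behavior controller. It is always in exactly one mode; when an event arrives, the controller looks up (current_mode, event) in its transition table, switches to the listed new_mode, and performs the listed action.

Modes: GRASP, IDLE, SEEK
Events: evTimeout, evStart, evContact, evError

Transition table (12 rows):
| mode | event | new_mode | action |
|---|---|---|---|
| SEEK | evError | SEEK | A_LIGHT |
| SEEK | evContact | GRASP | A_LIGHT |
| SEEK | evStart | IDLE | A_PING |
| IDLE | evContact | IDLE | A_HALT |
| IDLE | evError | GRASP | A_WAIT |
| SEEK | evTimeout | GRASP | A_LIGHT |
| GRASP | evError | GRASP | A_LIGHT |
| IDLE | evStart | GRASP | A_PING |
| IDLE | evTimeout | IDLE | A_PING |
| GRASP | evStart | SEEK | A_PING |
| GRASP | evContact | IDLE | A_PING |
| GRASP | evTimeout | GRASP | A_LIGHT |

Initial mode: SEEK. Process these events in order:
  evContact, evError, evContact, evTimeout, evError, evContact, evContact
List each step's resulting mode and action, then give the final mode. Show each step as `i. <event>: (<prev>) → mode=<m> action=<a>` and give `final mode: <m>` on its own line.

final mode: IDLE

1. evContact: (SEEK) → mode=GRASP action=A_LIGHT
2. evError: (GRASP) → mode=GRASP action=A_LIGHT
3. evContact: (GRASP) → mode=IDLE action=A_PING
4. evTimeout: (IDLE) → mode=IDLE action=A_PING
5. evError: (IDLE) → mode=GRASP action=A_WAIT
6. evContact: (GRASP) → mode=IDLE action=A_PING
7. evContact: (IDLE) → mode=IDLE action=A_HALT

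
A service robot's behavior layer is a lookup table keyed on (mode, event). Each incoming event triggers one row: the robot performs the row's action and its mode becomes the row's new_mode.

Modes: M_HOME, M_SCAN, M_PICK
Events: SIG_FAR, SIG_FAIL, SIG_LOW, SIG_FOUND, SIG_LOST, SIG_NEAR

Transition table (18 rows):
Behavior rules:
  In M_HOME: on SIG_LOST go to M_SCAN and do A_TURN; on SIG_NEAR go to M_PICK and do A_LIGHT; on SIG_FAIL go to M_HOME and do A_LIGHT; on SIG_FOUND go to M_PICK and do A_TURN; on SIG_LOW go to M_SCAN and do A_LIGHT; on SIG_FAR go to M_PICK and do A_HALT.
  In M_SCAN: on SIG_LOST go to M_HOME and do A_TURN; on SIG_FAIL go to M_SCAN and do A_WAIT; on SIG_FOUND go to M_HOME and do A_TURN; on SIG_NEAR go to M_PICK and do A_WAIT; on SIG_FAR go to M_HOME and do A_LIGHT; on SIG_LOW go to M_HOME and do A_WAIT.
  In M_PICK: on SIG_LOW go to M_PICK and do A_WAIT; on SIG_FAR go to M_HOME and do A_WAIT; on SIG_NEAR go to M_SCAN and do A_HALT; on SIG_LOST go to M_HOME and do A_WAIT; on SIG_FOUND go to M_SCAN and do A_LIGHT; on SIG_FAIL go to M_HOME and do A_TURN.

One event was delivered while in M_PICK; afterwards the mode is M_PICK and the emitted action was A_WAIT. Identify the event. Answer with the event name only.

SIG_LOW

try SIG_FAR: (M_PICK, SIG_FAR) → (M_HOME, A_WAIT)
try SIG_FAIL: (M_PICK, SIG_FAIL) → (M_HOME, A_TURN)
try SIG_LOW: (M_PICK, SIG_LOW) → (M_PICK, A_WAIT)  ← matches
try SIG_FOUND: (M_PICK, SIG_FOUND) → (M_SCAN, A_LIGHT)
try SIG_LOST: (M_PICK, SIG_LOST) → (M_HOME, A_WAIT)
try SIG_NEAR: (M_PICK, SIG_NEAR) → (M_SCAN, A_HALT)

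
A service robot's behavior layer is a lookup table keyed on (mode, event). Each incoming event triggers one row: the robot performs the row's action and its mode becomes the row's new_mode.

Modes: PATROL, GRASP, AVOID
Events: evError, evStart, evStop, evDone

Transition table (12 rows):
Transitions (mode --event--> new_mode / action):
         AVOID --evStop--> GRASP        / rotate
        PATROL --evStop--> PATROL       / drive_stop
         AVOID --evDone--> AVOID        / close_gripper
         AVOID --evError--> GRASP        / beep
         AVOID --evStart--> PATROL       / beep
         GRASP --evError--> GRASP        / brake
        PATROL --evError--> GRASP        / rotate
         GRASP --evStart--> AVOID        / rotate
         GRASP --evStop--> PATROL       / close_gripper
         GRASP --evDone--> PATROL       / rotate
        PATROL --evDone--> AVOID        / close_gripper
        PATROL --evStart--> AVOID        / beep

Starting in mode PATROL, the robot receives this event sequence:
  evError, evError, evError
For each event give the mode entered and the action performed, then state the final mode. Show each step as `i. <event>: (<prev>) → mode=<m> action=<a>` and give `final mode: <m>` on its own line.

final mode: GRASP

1. evError: (PATROL) → mode=GRASP action=rotate
2. evError: (GRASP) → mode=GRASP action=brake
3. evError: (GRASP) → mode=GRASP action=brake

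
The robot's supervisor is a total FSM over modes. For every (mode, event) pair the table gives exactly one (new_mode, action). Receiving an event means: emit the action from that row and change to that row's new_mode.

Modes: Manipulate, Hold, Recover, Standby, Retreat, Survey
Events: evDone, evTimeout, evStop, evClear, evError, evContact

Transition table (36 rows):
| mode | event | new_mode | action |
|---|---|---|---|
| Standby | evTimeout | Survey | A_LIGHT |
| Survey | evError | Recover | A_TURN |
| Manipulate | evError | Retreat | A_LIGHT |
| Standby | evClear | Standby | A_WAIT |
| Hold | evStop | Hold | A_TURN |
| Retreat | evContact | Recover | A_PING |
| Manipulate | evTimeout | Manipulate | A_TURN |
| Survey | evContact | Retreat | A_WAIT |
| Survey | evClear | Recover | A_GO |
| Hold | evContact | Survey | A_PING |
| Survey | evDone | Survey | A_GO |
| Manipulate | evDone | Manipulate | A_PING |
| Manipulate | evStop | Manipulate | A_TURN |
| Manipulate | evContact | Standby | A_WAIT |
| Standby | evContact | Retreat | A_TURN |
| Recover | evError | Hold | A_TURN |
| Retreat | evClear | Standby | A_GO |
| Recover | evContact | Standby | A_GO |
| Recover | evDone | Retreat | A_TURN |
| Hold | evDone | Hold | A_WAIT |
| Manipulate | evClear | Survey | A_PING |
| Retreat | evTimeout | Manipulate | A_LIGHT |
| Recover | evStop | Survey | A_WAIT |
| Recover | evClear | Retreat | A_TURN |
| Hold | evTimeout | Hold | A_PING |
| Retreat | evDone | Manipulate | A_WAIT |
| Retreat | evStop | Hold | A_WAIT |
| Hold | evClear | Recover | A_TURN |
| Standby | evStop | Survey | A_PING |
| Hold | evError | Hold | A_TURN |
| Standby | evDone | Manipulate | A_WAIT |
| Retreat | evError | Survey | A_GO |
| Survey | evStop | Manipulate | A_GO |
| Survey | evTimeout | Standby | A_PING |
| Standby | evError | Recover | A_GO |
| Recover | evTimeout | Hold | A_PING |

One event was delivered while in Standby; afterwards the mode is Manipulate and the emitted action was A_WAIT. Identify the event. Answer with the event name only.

try evDone: (Standby, evDone) → (Manipulate, A_WAIT)  ← matches
try evTimeout: (Standby, evTimeout) → (Survey, A_LIGHT)
try evStop: (Standby, evStop) → (Survey, A_PING)
try evClear: (Standby, evClear) → (Standby, A_WAIT)
try evError: (Standby, evError) → (Recover, A_GO)
try evContact: (Standby, evContact) → (Retreat, A_TURN)

evDone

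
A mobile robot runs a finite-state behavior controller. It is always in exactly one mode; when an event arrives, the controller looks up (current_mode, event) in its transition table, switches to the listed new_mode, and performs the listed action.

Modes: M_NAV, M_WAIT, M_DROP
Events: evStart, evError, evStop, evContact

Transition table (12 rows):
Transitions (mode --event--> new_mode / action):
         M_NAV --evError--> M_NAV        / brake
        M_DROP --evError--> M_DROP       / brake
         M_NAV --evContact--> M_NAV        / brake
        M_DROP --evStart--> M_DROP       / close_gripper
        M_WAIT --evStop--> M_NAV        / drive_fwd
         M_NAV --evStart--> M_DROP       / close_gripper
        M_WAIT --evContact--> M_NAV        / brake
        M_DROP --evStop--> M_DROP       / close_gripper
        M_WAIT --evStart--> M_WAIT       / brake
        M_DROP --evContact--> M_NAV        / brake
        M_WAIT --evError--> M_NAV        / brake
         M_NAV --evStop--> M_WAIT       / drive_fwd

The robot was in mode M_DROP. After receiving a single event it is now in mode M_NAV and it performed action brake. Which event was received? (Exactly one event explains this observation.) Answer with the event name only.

try evStart: (M_DROP, evStart) → (M_DROP, close_gripper)
try evError: (M_DROP, evError) → (M_DROP, brake)
try evStop: (M_DROP, evStop) → (M_DROP, close_gripper)
try evContact: (M_DROP, evContact) → (M_NAV, brake)  ← matches

evContact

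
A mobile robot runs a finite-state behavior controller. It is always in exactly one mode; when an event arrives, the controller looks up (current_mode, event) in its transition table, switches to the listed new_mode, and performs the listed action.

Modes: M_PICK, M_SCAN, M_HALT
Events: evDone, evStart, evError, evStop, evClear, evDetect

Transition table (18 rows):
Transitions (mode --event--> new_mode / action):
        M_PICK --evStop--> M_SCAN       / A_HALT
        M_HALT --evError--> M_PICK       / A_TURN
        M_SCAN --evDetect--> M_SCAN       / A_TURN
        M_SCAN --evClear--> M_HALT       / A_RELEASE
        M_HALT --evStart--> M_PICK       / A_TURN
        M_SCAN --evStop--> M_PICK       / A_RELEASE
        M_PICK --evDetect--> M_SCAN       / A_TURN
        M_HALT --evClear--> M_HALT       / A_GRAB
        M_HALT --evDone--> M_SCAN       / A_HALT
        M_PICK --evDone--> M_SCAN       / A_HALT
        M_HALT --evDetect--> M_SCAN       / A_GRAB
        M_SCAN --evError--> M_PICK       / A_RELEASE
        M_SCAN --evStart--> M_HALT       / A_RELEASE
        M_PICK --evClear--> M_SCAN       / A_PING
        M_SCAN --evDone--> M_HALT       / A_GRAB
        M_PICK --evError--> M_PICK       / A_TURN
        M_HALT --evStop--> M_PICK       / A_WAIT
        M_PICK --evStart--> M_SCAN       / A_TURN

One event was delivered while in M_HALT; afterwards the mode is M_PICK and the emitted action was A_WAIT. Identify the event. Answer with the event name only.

try evDone: (M_HALT, evDone) → (M_SCAN, A_HALT)
try evStart: (M_HALT, evStart) → (M_PICK, A_TURN)
try evError: (M_HALT, evError) → (M_PICK, A_TURN)
try evStop: (M_HALT, evStop) → (M_PICK, A_WAIT)  ← matches
try evClear: (M_HALT, evClear) → (M_HALT, A_GRAB)
try evDetect: (M_HALT, evDetect) → (M_SCAN, A_GRAB)

evStop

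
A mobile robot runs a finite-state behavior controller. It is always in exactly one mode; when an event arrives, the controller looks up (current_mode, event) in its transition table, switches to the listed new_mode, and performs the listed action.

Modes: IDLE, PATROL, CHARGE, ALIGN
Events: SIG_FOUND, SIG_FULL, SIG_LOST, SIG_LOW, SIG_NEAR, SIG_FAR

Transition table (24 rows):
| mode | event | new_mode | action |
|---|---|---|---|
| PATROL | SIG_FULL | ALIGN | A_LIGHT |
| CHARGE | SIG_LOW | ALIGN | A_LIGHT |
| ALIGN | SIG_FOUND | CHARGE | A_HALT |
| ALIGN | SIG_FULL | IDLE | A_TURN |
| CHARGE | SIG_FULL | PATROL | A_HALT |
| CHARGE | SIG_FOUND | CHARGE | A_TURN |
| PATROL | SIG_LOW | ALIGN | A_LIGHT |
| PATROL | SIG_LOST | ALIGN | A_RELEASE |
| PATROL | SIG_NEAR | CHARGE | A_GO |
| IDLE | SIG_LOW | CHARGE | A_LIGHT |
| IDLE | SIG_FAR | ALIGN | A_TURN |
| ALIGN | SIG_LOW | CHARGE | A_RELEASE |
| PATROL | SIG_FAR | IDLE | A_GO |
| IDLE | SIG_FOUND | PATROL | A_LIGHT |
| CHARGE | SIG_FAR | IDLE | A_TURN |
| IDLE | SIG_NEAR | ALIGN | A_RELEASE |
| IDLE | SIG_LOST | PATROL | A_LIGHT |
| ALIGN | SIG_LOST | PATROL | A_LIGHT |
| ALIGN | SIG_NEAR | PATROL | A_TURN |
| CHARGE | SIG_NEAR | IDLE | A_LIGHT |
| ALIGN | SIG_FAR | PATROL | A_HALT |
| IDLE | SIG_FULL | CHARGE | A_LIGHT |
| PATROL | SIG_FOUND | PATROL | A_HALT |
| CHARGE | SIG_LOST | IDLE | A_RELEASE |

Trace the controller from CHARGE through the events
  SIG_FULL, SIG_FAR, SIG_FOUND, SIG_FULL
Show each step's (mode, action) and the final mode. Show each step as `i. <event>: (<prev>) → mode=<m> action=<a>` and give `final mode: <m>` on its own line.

final mode: ALIGN

1. SIG_FULL: (CHARGE) → mode=PATROL action=A_HALT
2. SIG_FAR: (PATROL) → mode=IDLE action=A_GO
3. SIG_FOUND: (IDLE) → mode=PATROL action=A_LIGHT
4. SIG_FULL: (PATROL) → mode=ALIGN action=A_LIGHT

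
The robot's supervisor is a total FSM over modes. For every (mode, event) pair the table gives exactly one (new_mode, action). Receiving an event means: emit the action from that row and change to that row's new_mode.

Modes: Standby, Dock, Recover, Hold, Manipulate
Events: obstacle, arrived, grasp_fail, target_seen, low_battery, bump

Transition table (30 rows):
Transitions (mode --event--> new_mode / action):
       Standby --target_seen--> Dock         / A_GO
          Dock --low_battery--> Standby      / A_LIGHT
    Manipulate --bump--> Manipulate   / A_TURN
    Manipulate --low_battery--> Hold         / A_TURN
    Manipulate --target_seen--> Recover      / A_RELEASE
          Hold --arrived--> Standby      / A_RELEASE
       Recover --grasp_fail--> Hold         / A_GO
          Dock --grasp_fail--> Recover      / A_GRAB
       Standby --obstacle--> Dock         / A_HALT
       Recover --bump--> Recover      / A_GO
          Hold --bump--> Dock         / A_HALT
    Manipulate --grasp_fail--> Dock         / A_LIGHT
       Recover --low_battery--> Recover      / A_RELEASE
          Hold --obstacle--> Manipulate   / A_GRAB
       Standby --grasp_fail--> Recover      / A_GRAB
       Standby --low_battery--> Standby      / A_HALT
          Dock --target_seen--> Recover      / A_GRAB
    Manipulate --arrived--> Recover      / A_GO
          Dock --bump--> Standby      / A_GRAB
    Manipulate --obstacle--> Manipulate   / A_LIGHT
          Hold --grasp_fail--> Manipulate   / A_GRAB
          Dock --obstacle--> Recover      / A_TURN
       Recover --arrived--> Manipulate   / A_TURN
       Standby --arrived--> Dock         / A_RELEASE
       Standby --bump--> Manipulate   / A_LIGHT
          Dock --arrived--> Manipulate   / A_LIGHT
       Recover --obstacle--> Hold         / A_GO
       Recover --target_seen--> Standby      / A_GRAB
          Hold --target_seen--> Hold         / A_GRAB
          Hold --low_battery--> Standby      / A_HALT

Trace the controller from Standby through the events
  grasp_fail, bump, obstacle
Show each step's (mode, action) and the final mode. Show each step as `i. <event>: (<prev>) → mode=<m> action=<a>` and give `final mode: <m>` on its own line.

1. grasp_fail: (Standby) → mode=Recover action=A_GRAB
2. bump: (Recover) → mode=Recover action=A_GO
3. obstacle: (Recover) → mode=Hold action=A_GO

final mode: Hold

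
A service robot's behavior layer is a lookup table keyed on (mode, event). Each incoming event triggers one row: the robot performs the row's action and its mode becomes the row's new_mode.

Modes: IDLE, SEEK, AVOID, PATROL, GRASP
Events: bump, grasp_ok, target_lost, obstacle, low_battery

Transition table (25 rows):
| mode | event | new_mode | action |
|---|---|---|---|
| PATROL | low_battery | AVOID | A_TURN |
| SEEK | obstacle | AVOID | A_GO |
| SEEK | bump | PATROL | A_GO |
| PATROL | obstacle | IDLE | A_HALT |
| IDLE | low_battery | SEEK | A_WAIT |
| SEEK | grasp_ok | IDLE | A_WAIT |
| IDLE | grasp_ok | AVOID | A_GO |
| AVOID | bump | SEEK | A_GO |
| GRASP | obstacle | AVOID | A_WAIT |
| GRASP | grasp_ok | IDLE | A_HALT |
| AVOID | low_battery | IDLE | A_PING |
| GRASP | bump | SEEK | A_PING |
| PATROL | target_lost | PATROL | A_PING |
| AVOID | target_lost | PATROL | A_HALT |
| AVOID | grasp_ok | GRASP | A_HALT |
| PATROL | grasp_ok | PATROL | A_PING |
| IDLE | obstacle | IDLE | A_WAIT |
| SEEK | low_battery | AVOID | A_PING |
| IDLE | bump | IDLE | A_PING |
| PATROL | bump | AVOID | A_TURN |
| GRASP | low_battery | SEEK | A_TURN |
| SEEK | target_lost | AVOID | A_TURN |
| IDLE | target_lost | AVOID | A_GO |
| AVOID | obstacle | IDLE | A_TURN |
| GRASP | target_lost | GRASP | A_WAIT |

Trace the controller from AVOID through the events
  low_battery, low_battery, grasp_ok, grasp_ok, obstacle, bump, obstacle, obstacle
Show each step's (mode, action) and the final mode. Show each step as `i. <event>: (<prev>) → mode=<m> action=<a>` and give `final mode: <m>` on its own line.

final mode: IDLE

1. low_battery: (AVOID) → mode=IDLE action=A_PING
2. low_battery: (IDLE) → mode=SEEK action=A_WAIT
3. grasp_ok: (SEEK) → mode=IDLE action=A_WAIT
4. grasp_ok: (IDLE) → mode=AVOID action=A_GO
5. obstacle: (AVOID) → mode=IDLE action=A_TURN
6. bump: (IDLE) → mode=IDLE action=A_PING
7. obstacle: (IDLE) → mode=IDLE action=A_WAIT
8. obstacle: (IDLE) → mode=IDLE action=A_WAIT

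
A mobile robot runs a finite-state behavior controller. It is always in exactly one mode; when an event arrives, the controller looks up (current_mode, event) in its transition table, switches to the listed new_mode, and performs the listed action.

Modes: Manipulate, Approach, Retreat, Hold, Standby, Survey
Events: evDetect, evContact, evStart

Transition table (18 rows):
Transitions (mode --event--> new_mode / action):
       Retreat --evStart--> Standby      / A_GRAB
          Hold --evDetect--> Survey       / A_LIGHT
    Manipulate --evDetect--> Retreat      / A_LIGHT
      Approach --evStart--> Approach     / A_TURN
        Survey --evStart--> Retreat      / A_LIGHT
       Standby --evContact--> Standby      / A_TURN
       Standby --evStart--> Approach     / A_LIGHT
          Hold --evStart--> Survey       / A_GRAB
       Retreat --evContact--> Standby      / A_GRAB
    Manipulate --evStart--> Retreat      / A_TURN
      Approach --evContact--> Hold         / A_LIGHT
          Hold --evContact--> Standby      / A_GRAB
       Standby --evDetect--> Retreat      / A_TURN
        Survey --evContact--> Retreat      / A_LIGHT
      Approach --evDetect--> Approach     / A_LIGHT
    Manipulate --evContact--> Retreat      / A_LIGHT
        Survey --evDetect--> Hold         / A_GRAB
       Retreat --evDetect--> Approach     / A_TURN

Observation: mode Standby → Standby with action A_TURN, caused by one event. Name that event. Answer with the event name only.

try evDetect: (Standby, evDetect) → (Retreat, A_TURN)
try evContact: (Standby, evContact) → (Standby, A_TURN)  ← matches
try evStart: (Standby, evStart) → (Approach, A_LIGHT)

evContact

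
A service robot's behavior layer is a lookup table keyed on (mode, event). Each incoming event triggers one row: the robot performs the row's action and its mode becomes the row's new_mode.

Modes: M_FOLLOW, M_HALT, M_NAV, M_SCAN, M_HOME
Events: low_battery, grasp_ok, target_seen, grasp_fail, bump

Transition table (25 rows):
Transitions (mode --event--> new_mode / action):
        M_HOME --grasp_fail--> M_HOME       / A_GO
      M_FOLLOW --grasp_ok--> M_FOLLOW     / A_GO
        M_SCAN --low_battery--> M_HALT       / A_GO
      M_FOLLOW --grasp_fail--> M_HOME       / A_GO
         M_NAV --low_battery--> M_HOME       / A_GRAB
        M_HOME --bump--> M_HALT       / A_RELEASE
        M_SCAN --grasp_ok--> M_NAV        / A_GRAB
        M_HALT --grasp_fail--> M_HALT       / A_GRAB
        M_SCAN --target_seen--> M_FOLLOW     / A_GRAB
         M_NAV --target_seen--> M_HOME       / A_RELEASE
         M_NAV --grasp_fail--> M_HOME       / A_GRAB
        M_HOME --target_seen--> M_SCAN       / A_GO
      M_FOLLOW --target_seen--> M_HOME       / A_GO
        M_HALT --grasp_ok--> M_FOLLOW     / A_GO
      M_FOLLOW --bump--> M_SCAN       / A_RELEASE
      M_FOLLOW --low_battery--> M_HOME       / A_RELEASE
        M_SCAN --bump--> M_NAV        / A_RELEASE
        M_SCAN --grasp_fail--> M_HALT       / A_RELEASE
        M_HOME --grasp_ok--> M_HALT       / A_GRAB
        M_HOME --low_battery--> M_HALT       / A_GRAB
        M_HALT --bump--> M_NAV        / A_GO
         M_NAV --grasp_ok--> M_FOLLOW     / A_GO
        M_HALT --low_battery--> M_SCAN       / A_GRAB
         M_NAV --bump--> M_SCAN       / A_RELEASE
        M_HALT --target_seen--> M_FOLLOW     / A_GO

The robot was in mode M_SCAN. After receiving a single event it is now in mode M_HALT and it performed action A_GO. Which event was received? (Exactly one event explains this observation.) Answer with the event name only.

low_battery

try low_battery: (M_SCAN, low_battery) → (M_HALT, A_GO)  ← matches
try grasp_ok: (M_SCAN, grasp_ok) → (M_NAV, A_GRAB)
try target_seen: (M_SCAN, target_seen) → (M_FOLLOW, A_GRAB)
try grasp_fail: (M_SCAN, grasp_fail) → (M_HALT, A_RELEASE)
try bump: (M_SCAN, bump) → (M_NAV, A_RELEASE)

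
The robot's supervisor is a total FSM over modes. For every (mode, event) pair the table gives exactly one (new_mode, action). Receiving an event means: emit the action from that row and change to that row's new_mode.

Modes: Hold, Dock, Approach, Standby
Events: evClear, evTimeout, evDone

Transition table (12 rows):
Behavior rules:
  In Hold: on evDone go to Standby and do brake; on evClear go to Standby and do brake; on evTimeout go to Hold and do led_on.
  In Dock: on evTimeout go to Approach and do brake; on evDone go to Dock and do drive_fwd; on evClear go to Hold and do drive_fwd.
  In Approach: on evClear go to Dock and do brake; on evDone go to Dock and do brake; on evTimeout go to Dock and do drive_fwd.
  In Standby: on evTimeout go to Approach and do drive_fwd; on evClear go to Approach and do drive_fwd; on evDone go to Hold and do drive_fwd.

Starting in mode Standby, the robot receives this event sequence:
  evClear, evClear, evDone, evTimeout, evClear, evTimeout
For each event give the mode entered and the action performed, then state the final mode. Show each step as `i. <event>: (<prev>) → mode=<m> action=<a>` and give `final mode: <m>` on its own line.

1. evClear: (Standby) → mode=Approach action=drive_fwd
2. evClear: (Approach) → mode=Dock action=brake
3. evDone: (Dock) → mode=Dock action=drive_fwd
4. evTimeout: (Dock) → mode=Approach action=brake
5. evClear: (Approach) → mode=Dock action=brake
6. evTimeout: (Dock) → mode=Approach action=brake

final mode: Approach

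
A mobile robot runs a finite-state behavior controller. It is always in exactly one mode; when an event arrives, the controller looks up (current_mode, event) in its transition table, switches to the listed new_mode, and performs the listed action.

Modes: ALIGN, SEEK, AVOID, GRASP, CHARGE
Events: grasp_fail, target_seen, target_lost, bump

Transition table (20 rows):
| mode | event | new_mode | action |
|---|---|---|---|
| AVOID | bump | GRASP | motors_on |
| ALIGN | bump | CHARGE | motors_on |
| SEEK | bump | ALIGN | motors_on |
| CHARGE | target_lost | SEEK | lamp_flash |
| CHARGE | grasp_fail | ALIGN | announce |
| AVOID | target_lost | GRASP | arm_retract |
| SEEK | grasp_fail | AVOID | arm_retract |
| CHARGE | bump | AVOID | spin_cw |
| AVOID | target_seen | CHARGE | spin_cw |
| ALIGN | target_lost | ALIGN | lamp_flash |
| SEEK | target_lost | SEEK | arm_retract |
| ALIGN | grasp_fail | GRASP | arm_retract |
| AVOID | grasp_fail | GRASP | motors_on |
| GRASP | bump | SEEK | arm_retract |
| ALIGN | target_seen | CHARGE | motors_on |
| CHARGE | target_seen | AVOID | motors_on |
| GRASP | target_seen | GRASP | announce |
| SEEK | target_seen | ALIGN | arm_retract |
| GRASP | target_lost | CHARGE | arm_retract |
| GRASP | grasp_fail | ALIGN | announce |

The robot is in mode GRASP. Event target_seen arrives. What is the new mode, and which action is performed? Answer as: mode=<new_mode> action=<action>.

current mode = GRASP; filter table to that mode:
  (GRASP, bump) → (SEEK, arm_retract)
  (GRASP, target_seen) → (GRASP, announce)  ← event matches
  (GRASP, target_lost) → (CHARGE, arm_retract)
  (GRASP, grasp_fail) → (ALIGN, announce)
event = target_seen selects (GRASP, announce)

mode=GRASP action=announce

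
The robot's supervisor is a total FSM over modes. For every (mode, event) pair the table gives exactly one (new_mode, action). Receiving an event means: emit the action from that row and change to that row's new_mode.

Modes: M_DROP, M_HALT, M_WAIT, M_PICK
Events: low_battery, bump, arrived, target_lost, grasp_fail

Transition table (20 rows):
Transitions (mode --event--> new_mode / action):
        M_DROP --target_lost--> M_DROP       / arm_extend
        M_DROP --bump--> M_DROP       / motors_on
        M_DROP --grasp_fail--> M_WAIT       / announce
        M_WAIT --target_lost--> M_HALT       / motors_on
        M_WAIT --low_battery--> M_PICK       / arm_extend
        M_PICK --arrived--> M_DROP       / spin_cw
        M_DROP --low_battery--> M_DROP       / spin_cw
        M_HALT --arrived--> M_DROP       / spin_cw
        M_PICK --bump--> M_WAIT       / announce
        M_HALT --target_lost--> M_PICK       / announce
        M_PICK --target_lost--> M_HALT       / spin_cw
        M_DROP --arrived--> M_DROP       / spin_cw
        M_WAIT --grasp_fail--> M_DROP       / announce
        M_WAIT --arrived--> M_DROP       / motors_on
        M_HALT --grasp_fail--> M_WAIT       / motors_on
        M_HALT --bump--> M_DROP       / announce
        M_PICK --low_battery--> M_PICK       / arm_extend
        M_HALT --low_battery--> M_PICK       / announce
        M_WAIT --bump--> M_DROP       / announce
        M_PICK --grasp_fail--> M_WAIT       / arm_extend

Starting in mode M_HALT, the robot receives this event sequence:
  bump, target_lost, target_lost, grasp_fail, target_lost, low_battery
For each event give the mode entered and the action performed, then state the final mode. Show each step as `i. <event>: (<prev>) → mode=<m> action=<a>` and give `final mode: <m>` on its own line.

1. bump: (M_HALT) → mode=M_DROP action=announce
2. target_lost: (M_DROP) → mode=M_DROP action=arm_extend
3. target_lost: (M_DROP) → mode=M_DROP action=arm_extend
4. grasp_fail: (M_DROP) → mode=M_WAIT action=announce
5. target_lost: (M_WAIT) → mode=M_HALT action=motors_on
6. low_battery: (M_HALT) → mode=M_PICK action=announce

final mode: M_PICK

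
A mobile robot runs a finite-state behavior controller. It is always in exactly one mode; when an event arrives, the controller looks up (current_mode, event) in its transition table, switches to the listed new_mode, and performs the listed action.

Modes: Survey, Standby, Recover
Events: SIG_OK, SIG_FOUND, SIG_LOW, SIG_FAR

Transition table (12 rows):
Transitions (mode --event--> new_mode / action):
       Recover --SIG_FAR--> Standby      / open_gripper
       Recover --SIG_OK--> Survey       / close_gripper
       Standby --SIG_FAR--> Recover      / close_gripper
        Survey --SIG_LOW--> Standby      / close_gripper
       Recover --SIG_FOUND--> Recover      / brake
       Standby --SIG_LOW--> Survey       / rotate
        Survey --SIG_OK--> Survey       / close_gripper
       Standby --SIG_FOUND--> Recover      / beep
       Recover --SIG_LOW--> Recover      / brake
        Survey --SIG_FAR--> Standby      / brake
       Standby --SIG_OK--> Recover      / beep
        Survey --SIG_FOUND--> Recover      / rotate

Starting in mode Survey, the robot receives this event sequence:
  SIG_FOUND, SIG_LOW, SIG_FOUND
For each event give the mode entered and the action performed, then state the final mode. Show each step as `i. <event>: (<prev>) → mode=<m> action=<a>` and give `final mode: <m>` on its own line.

final mode: Recover

1. SIG_FOUND: (Survey) → mode=Recover action=rotate
2. SIG_LOW: (Recover) → mode=Recover action=brake
3. SIG_FOUND: (Recover) → mode=Recover action=brake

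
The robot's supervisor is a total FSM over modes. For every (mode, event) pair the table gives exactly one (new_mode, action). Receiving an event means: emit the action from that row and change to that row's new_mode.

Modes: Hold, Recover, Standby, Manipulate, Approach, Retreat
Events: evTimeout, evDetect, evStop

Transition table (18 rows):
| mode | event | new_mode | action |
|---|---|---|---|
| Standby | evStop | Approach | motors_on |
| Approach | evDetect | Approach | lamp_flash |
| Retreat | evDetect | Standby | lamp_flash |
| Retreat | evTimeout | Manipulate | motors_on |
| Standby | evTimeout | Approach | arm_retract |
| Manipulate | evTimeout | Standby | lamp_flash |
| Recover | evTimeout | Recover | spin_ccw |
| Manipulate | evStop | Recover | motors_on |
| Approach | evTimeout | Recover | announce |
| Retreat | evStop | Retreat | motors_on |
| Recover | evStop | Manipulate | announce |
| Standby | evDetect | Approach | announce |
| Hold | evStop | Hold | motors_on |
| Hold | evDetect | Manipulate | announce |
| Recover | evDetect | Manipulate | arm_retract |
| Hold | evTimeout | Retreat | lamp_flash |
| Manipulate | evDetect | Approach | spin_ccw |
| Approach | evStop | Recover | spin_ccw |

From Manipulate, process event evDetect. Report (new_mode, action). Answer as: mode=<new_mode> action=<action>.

mode=Approach action=spin_ccw

current mode = Manipulate; filter table to that mode:
  (Manipulate, evTimeout) → (Standby, lamp_flash)
  (Manipulate, evStop) → (Recover, motors_on)
  (Manipulate, evDetect) → (Approach, spin_ccw)  ← event matches
event = evDetect selects (Approach, spin_ccw)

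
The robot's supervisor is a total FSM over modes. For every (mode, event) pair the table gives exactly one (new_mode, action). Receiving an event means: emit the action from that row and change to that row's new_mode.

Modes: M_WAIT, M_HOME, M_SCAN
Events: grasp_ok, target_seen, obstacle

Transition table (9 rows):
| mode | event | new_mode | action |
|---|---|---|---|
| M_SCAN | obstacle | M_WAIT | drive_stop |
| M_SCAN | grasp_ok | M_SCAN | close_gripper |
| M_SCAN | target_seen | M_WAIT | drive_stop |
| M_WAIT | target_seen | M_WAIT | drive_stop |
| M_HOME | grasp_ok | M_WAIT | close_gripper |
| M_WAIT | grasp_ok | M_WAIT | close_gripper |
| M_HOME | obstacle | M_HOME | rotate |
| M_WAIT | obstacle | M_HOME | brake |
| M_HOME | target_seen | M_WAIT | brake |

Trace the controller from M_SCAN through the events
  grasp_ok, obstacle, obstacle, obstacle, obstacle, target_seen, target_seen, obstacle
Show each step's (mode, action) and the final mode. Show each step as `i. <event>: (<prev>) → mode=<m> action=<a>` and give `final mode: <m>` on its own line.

final mode: M_HOME

1. grasp_ok: (M_SCAN) → mode=M_SCAN action=close_gripper
2. obstacle: (M_SCAN) → mode=M_WAIT action=drive_stop
3. obstacle: (M_WAIT) → mode=M_HOME action=brake
4. obstacle: (M_HOME) → mode=M_HOME action=rotate
5. obstacle: (M_HOME) → mode=M_HOME action=rotate
6. target_seen: (M_HOME) → mode=M_WAIT action=brake
7. target_seen: (M_WAIT) → mode=M_WAIT action=drive_stop
8. obstacle: (M_WAIT) → mode=M_HOME action=brake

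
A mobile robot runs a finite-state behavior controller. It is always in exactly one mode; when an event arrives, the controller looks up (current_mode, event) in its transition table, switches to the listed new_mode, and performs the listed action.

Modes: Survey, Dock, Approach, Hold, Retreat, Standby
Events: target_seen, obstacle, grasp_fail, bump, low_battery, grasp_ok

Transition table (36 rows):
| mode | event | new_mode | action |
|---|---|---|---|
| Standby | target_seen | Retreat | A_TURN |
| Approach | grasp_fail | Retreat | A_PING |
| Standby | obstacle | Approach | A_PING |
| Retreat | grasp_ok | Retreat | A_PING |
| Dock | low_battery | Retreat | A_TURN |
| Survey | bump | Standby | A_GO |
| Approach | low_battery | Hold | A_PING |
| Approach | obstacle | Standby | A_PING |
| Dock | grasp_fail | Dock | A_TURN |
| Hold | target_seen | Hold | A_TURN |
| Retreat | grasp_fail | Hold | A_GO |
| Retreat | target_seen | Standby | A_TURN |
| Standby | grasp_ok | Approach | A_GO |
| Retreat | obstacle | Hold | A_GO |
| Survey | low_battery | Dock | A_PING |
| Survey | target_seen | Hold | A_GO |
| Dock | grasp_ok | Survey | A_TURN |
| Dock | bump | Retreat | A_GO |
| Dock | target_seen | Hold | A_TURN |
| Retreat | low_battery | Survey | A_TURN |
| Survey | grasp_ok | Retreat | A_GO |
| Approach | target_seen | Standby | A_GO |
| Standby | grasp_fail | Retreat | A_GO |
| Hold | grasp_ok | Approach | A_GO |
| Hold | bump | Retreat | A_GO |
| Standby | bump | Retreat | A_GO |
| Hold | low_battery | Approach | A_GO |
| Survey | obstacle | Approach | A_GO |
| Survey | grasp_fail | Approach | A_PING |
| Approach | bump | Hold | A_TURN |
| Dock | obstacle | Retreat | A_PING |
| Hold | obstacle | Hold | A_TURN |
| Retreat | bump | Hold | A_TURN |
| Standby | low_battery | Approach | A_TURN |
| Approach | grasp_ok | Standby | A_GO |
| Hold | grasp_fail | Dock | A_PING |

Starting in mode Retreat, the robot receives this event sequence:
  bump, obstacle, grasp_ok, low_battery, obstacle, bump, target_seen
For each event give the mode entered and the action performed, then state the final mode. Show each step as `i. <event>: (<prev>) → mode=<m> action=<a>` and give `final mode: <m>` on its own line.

final mode: Standby

1. bump: (Retreat) → mode=Hold action=A_TURN
2. obstacle: (Hold) → mode=Hold action=A_TURN
3. grasp_ok: (Hold) → mode=Approach action=A_GO
4. low_battery: (Approach) → mode=Hold action=A_PING
5. obstacle: (Hold) → mode=Hold action=A_TURN
6. bump: (Hold) → mode=Retreat action=A_GO
7. target_seen: (Retreat) → mode=Standby action=A_TURN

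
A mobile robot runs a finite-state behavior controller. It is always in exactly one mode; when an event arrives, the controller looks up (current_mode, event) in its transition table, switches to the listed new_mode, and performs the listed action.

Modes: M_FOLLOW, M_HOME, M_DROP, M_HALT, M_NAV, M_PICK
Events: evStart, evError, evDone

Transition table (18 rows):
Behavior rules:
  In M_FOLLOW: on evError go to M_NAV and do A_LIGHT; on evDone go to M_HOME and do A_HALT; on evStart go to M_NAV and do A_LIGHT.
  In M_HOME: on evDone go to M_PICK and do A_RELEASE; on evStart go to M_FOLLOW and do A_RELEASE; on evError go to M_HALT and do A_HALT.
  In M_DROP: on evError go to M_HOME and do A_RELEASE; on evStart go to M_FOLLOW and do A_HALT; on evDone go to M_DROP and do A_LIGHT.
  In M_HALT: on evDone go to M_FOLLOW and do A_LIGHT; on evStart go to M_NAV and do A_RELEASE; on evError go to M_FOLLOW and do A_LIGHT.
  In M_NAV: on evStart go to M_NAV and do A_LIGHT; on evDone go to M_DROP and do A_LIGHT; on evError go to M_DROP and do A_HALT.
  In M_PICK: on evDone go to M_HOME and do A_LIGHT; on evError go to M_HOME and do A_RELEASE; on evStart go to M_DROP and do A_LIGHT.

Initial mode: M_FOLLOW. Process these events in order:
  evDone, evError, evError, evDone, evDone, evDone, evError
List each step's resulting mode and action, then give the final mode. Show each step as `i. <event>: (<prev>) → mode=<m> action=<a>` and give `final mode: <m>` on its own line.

final mode: M_HALT

1. evDone: (M_FOLLOW) → mode=M_HOME action=A_HALT
2. evError: (M_HOME) → mode=M_HALT action=A_HALT
3. evError: (M_HALT) → mode=M_FOLLOW action=A_LIGHT
4. evDone: (M_FOLLOW) → mode=M_HOME action=A_HALT
5. evDone: (M_HOME) → mode=M_PICK action=A_RELEASE
6. evDone: (M_PICK) → mode=M_HOME action=A_LIGHT
7. evError: (M_HOME) → mode=M_HALT action=A_HALT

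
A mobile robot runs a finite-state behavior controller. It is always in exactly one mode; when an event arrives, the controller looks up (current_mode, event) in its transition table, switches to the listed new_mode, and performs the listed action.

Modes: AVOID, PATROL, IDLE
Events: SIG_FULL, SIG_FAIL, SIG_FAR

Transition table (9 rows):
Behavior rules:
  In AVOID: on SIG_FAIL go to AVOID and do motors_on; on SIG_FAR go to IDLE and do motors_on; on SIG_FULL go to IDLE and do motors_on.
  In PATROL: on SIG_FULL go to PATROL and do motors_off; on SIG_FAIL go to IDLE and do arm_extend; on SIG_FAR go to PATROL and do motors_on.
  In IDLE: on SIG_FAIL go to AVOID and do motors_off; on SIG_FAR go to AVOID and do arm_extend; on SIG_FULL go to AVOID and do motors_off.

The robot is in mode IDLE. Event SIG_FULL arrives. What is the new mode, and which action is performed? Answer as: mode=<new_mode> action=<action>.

current mode = IDLE; filter table to that mode:
  (IDLE, SIG_FAIL) → (AVOID, motors_off)
  (IDLE, SIG_FAR) → (AVOID, arm_extend)
  (IDLE, SIG_FULL) → (AVOID, motors_off)  ← event matches
event = SIG_FULL selects (AVOID, motors_off)

mode=AVOID action=motors_off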